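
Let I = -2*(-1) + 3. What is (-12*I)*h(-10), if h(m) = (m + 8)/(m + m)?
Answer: -6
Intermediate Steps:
I = 5 (I = 2 + 3 = 5)
h(m) = (8 + m)/(2*m) (h(m) = (8 + m)/((2*m)) = (8 + m)*(1/(2*m)) = (8 + m)/(2*m))
(-12*I)*h(-10) = (-12*5)*((½)*(8 - 10)/(-10)) = -30*(-1)*(-2)/10 = -60*⅒ = -6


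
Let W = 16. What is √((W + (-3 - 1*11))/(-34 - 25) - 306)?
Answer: 2*I*√266326/59 ≈ 17.494*I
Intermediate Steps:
√((W + (-3 - 1*11))/(-34 - 25) - 306) = √((16 + (-3 - 1*11))/(-34 - 25) - 306) = √((16 + (-3 - 11))/(-59) - 306) = √((16 - 14)*(-1/59) - 306) = √(2*(-1/59) - 306) = √(-2/59 - 306) = √(-18056/59) = 2*I*√266326/59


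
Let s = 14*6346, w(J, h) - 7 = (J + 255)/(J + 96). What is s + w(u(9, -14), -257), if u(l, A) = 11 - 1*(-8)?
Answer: 10218139/115 ≈ 88853.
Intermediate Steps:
u(l, A) = 19 (u(l, A) = 11 + 8 = 19)
w(J, h) = 7 + (255 + J)/(96 + J) (w(J, h) = 7 + (J + 255)/(J + 96) = 7 + (255 + J)/(96 + J))
s = 88844
s + w(u(9, -14), -257) = 88844 + (927 + 8*19)/(96 + 19) = 88844 + (927 + 152)/115 = 88844 + (1/115)*1079 = 88844 + 1079/115 = 10218139/115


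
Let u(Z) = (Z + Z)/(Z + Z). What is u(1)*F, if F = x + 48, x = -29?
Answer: 19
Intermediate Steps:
u(Z) = 1 (u(Z) = (2*Z)/((2*Z)) = (2*Z)*(1/(2*Z)) = 1)
F = 19 (F = -29 + 48 = 19)
u(1)*F = 1*19 = 19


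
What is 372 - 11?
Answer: 361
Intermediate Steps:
372 - 11 = 361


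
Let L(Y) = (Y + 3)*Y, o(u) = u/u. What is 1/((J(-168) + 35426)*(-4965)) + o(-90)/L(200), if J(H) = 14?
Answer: 175919/7143959760 ≈ 2.4625e-5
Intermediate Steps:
o(u) = 1
L(Y) = Y*(3 + Y) (L(Y) = (3 + Y)*Y = Y*(3 + Y))
1/((J(-168) + 35426)*(-4965)) + o(-90)/L(200) = 1/((14 + 35426)*(-4965)) + 1/(200*(3 + 200)) = -1/4965/35440 + 1/(200*203) = (1/35440)*(-1/4965) + 1/40600 = -1/175959600 + 1*(1/40600) = -1/175959600 + 1/40600 = 175919/7143959760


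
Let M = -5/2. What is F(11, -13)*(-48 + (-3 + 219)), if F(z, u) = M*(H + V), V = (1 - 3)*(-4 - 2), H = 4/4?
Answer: -5460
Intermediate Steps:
H = 1 (H = 4*(¼) = 1)
V = 12 (V = -2*(-6) = 12)
M = -5/2 (M = -5*½ = -5/2 ≈ -2.5000)
F(z, u) = -65/2 (F(z, u) = -5*(1 + 12)/2 = -5/2*13 = -65/2)
F(11, -13)*(-48 + (-3 + 219)) = -65*(-48 + (-3 + 219))/2 = -65*(-48 + 216)/2 = -65/2*168 = -5460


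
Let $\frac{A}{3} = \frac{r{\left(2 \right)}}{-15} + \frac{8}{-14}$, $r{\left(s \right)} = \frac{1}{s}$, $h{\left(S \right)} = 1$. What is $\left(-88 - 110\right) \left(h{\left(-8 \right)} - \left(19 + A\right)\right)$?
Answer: $\frac{112167}{35} \approx 3204.8$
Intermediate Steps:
$A = - \frac{127}{70}$ ($A = 3 \left(\frac{1}{2 \left(-15\right)} + \frac{8}{-14}\right) = 3 \left(\frac{1}{2} \left(- \frac{1}{15}\right) + 8 \left(- \frac{1}{14}\right)\right) = 3 \left(- \frac{1}{30} - \frac{4}{7}\right) = 3 \left(- \frac{127}{210}\right) = - \frac{127}{70} \approx -1.8143$)
$\left(-88 - 110\right) \left(h{\left(-8 \right)} - \left(19 + A\right)\right) = \left(-88 - 110\right) \left(1 - \left(19 - \frac{127}{70}\right)\right) = - 198 \left(1 - \frac{1203}{70}\right) = \left(-198\right) \left(- \frac{1133}{70}\right) = \frac{112167}{35}$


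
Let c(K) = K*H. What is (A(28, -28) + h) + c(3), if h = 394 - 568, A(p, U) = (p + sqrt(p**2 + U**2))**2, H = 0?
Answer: 2178 + 1568*sqrt(2) ≈ 4395.5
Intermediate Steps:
A(p, U) = (p + sqrt(U**2 + p**2))**2
h = -174
c(K) = 0 (c(K) = K*0 = 0)
(A(28, -28) + h) + c(3) = ((28 + sqrt((-28)**2 + 28**2))**2 - 174) + 0 = ((28 + sqrt(784 + 784))**2 - 174) + 0 = ((28 + sqrt(1568))**2 - 174) + 0 = ((28 + 28*sqrt(2))**2 - 174) + 0 = (-174 + (28 + 28*sqrt(2))**2) + 0 = -174 + (28 + 28*sqrt(2))**2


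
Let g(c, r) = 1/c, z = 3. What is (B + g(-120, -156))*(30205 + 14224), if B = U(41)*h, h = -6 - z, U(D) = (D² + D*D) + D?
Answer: -163287282389/120 ≈ -1.3607e+9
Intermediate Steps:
U(D) = D + 2*D² (U(D) = (D² + D²) + D = 2*D² + D = D + 2*D²)
h = -9 (h = -6 - 1*3 = -6 - 3 = -9)
B = -30627 (B = (41*(1 + 2*41))*(-9) = (41*(1 + 82))*(-9) = (41*83)*(-9) = 3403*(-9) = -30627)
(B + g(-120, -156))*(30205 + 14224) = (-30627 + 1/(-120))*(30205 + 14224) = (-30627 - 1/120)*44429 = -3675241/120*44429 = -163287282389/120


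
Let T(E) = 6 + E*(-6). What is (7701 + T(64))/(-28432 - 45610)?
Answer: -7323/74042 ≈ -0.098903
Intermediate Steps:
T(E) = 6 - 6*E
(7701 + T(64))/(-28432 - 45610) = (7701 + (6 - 6*64))/(-28432 - 45610) = (7701 + (6 - 384))/(-74042) = (7701 - 378)*(-1/74042) = 7323*(-1/74042) = -7323/74042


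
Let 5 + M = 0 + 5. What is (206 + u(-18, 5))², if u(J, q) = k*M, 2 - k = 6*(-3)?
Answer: 42436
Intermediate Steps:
k = 20 (k = 2 - 6*(-3) = 2 - 1*(-18) = 2 + 18 = 20)
M = 0 (M = -5 + (0 + 5) = -5 + 5 = 0)
u(J, q) = 0 (u(J, q) = 20*0 = 0)
(206 + u(-18, 5))² = (206 + 0)² = 206² = 42436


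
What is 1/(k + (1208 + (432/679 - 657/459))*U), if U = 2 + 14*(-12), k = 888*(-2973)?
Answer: -34629/98360904398 ≈ -3.5206e-7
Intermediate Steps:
k = -2640024
U = -166 (U = 2 - 168 = -166)
1/(k + (1208 + (432/679 - 657/459))*U) = 1/(-2640024 + (1208 + (432/679 - 657/459))*(-166)) = 1/(-2640024 + (1208 + (432*(1/679) - 657*1/459))*(-166)) = 1/(-2640024 + (1208 + (432/679 - 73/51))*(-166)) = 1/(-2640024 + (1208 - 27535/34629)*(-166)) = 1/(-2640024 + (41804297/34629)*(-166)) = 1/(-2640024 - 6939513302/34629) = 1/(-98360904398/34629) = -34629/98360904398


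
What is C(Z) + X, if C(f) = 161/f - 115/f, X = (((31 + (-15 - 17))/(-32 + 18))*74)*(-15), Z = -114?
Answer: -31796/399 ≈ -79.689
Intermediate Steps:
X = -555/7 (X = (((31 - 32)/(-14))*74)*(-15) = (-1*(-1/14)*74)*(-15) = ((1/14)*74)*(-15) = (37/7)*(-15) = -555/7 ≈ -79.286)
C(f) = 46/f
C(Z) + X = 46/(-114) - 555/7 = 46*(-1/114) - 555/7 = -23/57 - 555/7 = -31796/399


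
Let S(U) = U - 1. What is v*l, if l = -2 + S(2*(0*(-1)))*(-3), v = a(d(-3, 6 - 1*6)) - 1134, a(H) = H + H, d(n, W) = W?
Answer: -1134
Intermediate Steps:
a(H) = 2*H
S(U) = -1 + U
v = -1134 (v = 2*(6 - 1*6) - 1134 = 2*(6 - 6) - 1134 = 2*0 - 1134 = 0 - 1134 = -1134)
l = 1 (l = -2 + (-1 + 2*(0*(-1)))*(-3) = -2 + (-1 + 2*0)*(-3) = -2 + (-1 + 0)*(-3) = -2 - 1*(-3) = -2 + 3 = 1)
v*l = -1134*1 = -1134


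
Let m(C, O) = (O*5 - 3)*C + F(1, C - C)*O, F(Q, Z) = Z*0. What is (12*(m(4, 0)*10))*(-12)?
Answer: 17280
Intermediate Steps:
F(Q, Z) = 0
m(C, O) = C*(-3 + 5*O) (m(C, O) = (O*5 - 3)*C + 0*O = (5*O - 3)*C + 0 = (-3 + 5*O)*C + 0 = C*(-3 + 5*O) + 0 = C*(-3 + 5*O))
(12*(m(4, 0)*10))*(-12) = (12*((4*(-3 + 5*0))*10))*(-12) = (12*((4*(-3 + 0))*10))*(-12) = (12*((4*(-3))*10))*(-12) = (12*(-12*10))*(-12) = (12*(-120))*(-12) = -1440*(-12) = 17280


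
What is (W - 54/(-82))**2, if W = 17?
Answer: 524176/1681 ≈ 311.82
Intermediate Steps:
(W - 54/(-82))**2 = (17 - 54/(-82))**2 = (17 - 54*(-1/82))**2 = (17 + 27/41)**2 = (724/41)**2 = 524176/1681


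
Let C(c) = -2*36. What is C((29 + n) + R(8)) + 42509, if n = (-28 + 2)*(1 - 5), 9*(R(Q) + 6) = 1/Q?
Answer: 42437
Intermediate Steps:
R(Q) = -6 + 1/(9*Q) (R(Q) = -6 + (1/Q)/9 = -6 + 1/(9*Q))
n = 104 (n = -26*(-4) = 104)
C(c) = -72
C((29 + n) + R(8)) + 42509 = -72 + 42509 = 42437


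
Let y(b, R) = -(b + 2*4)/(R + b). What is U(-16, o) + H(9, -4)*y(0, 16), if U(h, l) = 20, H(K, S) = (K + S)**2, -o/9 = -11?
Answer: 15/2 ≈ 7.5000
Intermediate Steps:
o = 99 (o = -9*(-11) = 99)
y(b, R) = -(8 + b)/(R + b) (y(b, R) = -(b + 8)/(R + b) = -(8 + b)/(R + b))
U(-16, o) + H(9, -4)*y(0, 16) = 20 + (9 - 4)**2*((-8 - 1*0)/(16 + 0)) = 20 + 5**2*((-8 + 0)/16) = 20 + 25*((1/16)*(-8)) = 20 + 25*(-1/2) = 20 - 25/2 = 15/2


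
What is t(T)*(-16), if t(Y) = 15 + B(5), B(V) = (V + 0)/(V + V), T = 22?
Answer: -248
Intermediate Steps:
B(V) = ½ (B(V) = V/((2*V)) = V*(1/(2*V)) = ½)
t(Y) = 31/2 (t(Y) = 15 + ½ = 31/2)
t(T)*(-16) = (31/2)*(-16) = -248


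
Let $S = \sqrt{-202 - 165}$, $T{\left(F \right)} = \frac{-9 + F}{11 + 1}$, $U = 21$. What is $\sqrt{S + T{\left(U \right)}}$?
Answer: $\sqrt{1 + i \sqrt{367}} \approx 3.1767 + 3.0152 i$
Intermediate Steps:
$T{\left(F \right)} = - \frac{3}{4} + \frac{F}{12}$ ($T{\left(F \right)} = \frac{-9 + F}{12} = \left(-9 + F\right) \frac{1}{12} = - \frac{3}{4} + \frac{F}{12}$)
$S = i \sqrt{367}$ ($S = \sqrt{-367} = i \sqrt{367} \approx 19.157 i$)
$\sqrt{S + T{\left(U \right)}} = \sqrt{i \sqrt{367} + \left(- \frac{3}{4} + \frac{1}{12} \cdot 21\right)} = \sqrt{i \sqrt{367} + \left(- \frac{3}{4} + \frac{7}{4}\right)} = \sqrt{i \sqrt{367} + 1} = \sqrt{1 + i \sqrt{367}}$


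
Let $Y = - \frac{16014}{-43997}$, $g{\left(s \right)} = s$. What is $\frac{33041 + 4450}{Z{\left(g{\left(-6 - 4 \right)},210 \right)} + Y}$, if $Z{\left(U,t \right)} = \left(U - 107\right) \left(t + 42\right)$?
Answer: $- \frac{549830509}{432397178} \approx -1.2716$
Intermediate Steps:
$Z{\left(U,t \right)} = \left(-107 + U\right) \left(42 + t\right)$
$Y = \frac{16014}{43997}$ ($Y = \left(-16014\right) \left(- \frac{1}{43997}\right) = \frac{16014}{43997} \approx 0.36398$)
$\frac{33041 + 4450}{Z{\left(g{\left(-6 - 4 \right)},210 \right)} + Y} = \frac{33041 + 4450}{\left(-4494 - 22470 + 42 \left(-6 - 4\right) + \left(-6 - 4\right) 210\right) + \frac{16014}{43997}} = \frac{37491}{\left(-4494 - 22470 + 42 \left(-6 - 4\right) + \left(-6 - 4\right) 210\right) + \frac{16014}{43997}} = \frac{37491}{\left(-4494 - 22470 + 42 \left(-10\right) - 2100\right) + \frac{16014}{43997}} = \frac{37491}{\left(-4494 - 22470 - 420 - 2100\right) + \frac{16014}{43997}} = \frac{37491}{-29484 + \frac{16014}{43997}} = \frac{37491}{- \frac{1297191534}{43997}} = 37491 \left(- \frac{43997}{1297191534}\right) = - \frac{549830509}{432397178}$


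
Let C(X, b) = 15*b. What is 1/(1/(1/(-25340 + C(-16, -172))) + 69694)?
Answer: 1/41774 ≈ 2.3938e-5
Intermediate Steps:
1/(1/(1/(-25340 + C(-16, -172))) + 69694) = 1/(1/(1/(-25340 + 15*(-172))) + 69694) = 1/(1/(1/(-25340 - 2580)) + 69694) = 1/(1/(1/(-27920)) + 69694) = 1/(1/(-1/27920) + 69694) = 1/(-27920 + 69694) = 1/41774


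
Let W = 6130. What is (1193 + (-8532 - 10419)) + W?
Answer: -11628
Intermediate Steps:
(1193 + (-8532 - 10419)) + W = (1193 + (-8532 - 10419)) + 6130 = (1193 - 18951) + 6130 = -17758 + 6130 = -11628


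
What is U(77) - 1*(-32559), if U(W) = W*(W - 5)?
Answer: 38103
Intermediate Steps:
U(W) = W*(-5 + W)
U(77) - 1*(-32559) = 77*(-5 + 77) - 1*(-32559) = 77*72 + 32559 = 5544 + 32559 = 38103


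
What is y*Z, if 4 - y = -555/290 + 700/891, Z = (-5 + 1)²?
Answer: 2120104/25839 ≈ 82.051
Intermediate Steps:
Z = 16 (Z = (-4)² = 16)
y = 265013/51678 (y = 4 - (-555/290 + 700/891) = 4 - (-555*1/290 + 700*(1/891)) = 4 - (-111/58 + 700/891) = 4 - 1*(-58301/51678) = 4 + 58301/51678 = 265013/51678 ≈ 5.1282)
y*Z = (265013/51678)*16 = 2120104/25839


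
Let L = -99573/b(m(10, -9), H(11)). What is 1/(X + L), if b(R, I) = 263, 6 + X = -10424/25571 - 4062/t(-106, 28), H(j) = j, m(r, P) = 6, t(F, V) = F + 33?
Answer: -490937629/161699329783 ≈ -0.0030361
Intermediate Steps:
t(F, V) = 33 + F
X = 91908352/1866683 (X = -6 + (-10424/25571 - 4062/(33 - 106)) = -6 + (-10424*1/25571 - 4062/(-73)) = -6 + (-10424/25571 - 4062*(-1/73)) = -6 + (-10424/25571 + 4062/73) = -6 + 103108450/1866683 = 91908352/1866683 ≈ 49.236)
L = -99573/263 ≈ -378.60
1/(X + L) = 1/(91908352/1866683 - 99573/263) = 1/(-161699329783/490937629) = -490937629/161699329783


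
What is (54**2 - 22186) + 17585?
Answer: -1685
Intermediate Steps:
(54**2 - 22186) + 17585 = (2916 - 22186) + 17585 = -19270 + 17585 = -1685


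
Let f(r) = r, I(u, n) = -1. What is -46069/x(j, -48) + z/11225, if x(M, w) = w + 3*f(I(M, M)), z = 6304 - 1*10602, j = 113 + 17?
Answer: 516905327/572475 ≈ 902.93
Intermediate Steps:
j = 130
z = -4298 (z = 6304 - 10602 = -4298)
x(M, w) = -3 + w (x(M, w) = w + 3*(-1) = w - 3 = -3 + w)
-46069/x(j, -48) + z/11225 = -46069/(-3 - 48) - 4298/11225 = -46069/(-51) - 4298*1/11225 = -46069*(-1/51) - 4298/11225 = 46069/51 - 4298/11225 = 516905327/572475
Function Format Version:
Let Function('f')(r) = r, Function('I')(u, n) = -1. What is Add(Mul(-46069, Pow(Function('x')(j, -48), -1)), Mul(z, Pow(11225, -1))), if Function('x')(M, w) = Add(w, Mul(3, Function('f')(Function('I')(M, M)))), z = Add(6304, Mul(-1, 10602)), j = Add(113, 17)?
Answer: Rational(516905327, 572475) ≈ 902.93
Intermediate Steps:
j = 130
z = -4298 (z = Add(6304, -10602) = -4298)
Function('x')(M, w) = Add(-3, w) (Function('x')(M, w) = Add(w, Mul(3, -1)) = Add(w, -3) = Add(-3, w))
Add(Mul(-46069, Pow(Function('x')(j, -48), -1)), Mul(z, Pow(11225, -1))) = Add(Mul(-46069, Pow(Add(-3, -48), -1)), Mul(-4298, Pow(11225, -1))) = Add(Mul(-46069, Pow(-51, -1)), Mul(-4298, Rational(1, 11225))) = Add(Mul(-46069, Rational(-1, 51)), Rational(-4298, 11225)) = Add(Rational(46069, 51), Rational(-4298, 11225)) = Rational(516905327, 572475)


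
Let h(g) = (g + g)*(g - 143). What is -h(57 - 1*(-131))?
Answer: -16920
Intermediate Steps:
h(g) = 2*g*(-143 + g) (h(g) = (2*g)*(-143 + g) = 2*g*(-143 + g))
-h(57 - 1*(-131)) = -2*(57 - 1*(-131))*(-143 + (57 - 1*(-131))) = -2*(57 + 131)*(-143 + (57 + 131)) = -2*188*(-143 + 188) = -2*188*45 = -1*16920 = -16920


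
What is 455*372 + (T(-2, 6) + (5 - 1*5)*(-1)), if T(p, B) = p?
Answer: 169258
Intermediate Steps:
455*372 + (T(-2, 6) + (5 - 1*5)*(-1)) = 455*372 + (-2 + (5 - 1*5)*(-1)) = 169260 + (-2 + (5 - 5)*(-1)) = 169260 + (-2 + 0*(-1)) = 169260 + (-2 + 0) = 169260 - 2 = 169258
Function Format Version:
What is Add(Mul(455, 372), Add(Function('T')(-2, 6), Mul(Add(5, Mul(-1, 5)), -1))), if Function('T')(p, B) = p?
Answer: 169258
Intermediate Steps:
Add(Mul(455, 372), Add(Function('T')(-2, 6), Mul(Add(5, Mul(-1, 5)), -1))) = Add(Mul(455, 372), Add(-2, Mul(Add(5, Mul(-1, 5)), -1))) = Add(169260, Add(-2, Mul(Add(5, -5), -1))) = Add(169260, Add(-2, Mul(0, -1))) = Add(169260, Add(-2, 0)) = Add(169260, -2) = 169258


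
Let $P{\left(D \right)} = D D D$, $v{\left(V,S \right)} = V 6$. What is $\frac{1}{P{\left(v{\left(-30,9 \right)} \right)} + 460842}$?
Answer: $- \frac{1}{5371158} \approx -1.8618 \cdot 10^{-7}$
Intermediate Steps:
$v{\left(V,S \right)} = 6 V$
$P{\left(D \right)} = D^{3}$ ($P{\left(D \right)} = D^{2} D = D^{3}$)
$\frac{1}{P{\left(v{\left(-30,9 \right)} \right)} + 460842} = \frac{1}{\left(6 \left(-30\right)\right)^{3} + 460842} = \frac{1}{\left(-180\right)^{3} + 460842} = \frac{1}{-5832000 + 460842} = \frac{1}{-5371158} = - \frac{1}{5371158}$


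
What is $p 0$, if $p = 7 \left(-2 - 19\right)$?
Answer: $0$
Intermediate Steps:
$p = -147$ ($p = 7 \left(-21\right) = -147$)
$p 0 = \left(-147\right) 0 = 0$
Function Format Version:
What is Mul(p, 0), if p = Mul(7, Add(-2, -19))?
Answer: 0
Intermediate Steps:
p = -147 (p = Mul(7, -21) = -147)
Mul(p, 0) = Mul(-147, 0) = 0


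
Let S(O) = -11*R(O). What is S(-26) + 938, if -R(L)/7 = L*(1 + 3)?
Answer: -7070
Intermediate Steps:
R(L) = -28*L (R(L) = -7*L*(1 + 3) = -7*L*4 = -28*L)
S(O) = 308*O (S(O) = -(-308)*O = 308*O)
S(-26) + 938 = 308*(-26) + 938 = -8008 + 938 = -7070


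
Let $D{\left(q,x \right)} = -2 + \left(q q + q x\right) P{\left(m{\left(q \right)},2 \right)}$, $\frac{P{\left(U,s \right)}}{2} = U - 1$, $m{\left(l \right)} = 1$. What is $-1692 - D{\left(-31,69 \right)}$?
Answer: $-1690$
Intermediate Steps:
$P{\left(U,s \right)} = -2 + 2 U$ ($P{\left(U,s \right)} = 2 \left(U - 1\right) = 2 \left(-1 + U\right) = -2 + 2 U$)
$D{\left(q,x \right)} = -2$ ($D{\left(q,x \right)} = -2 + \left(q q + q x\right) \left(-2 + 2 \cdot 1\right) = -2 + \left(q^{2} + q x\right) \left(-2 + 2\right) = -2 + \left(q^{2} + q x\right) 0 = -2 + 0 = -2$)
$-1692 - D{\left(-31,69 \right)} = -1692 - -2 = -1692 + 2 = -1690$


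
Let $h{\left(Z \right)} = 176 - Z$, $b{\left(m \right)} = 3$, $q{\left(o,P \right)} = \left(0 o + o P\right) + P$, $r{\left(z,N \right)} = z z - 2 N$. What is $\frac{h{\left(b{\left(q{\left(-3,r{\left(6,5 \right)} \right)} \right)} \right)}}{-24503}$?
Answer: $- \frac{173}{24503} \approx -0.0070604$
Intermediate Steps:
$r{\left(z,N \right)} = z^{2} - 2 N$
$q{\left(o,P \right)} = P + P o$ ($q{\left(o,P \right)} = \left(0 + P o\right) + P = P o + P = P + P o$)
$\frac{h{\left(b{\left(q{\left(-3,r{\left(6,5 \right)} \right)} \right)} \right)}}{-24503} = \frac{176 - 3}{-24503} = \left(176 - 3\right) \left(- \frac{1}{24503}\right) = 173 \left(- \frac{1}{24503}\right) = - \frac{173}{24503}$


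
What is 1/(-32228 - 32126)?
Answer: -1/64354 ≈ -1.5539e-5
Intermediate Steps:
1/(-32228 - 32126) = 1/(-64354) = -1/64354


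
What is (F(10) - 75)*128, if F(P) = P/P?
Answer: -9472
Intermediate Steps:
F(P) = 1
(F(10) - 75)*128 = (1 - 75)*128 = -74*128 = -9472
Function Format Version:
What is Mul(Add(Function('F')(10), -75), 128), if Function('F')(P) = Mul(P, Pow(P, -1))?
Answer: -9472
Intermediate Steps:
Function('F')(P) = 1
Mul(Add(Function('F')(10), -75), 128) = Mul(Add(1, -75), 128) = Mul(-74, 128) = -9472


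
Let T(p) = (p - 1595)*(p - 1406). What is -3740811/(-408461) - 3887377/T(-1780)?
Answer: 38636163583453/4392079017750 ≈ 8.7968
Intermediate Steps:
T(p) = (-1595 + p)*(-1406 + p)
-3740811/(-408461) - 3887377/T(-1780) = -3740811/(-408461) - 3887377/(2242570 + (-1780)² - 3001*(-1780)) = -3740811*(-1/408461) - 3887377/(2242570 + 3168400 + 5341780) = 3740811/408461 - 3887377/10752750 = 38636163583453/4392079017750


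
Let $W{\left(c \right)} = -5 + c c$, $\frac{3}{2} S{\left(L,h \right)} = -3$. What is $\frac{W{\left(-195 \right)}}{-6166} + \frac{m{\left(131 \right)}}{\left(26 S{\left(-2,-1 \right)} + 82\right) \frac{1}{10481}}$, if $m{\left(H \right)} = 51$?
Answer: $\frac{549129591}{30830} \approx 17812.0$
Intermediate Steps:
$S{\left(L,h \right)} = -2$ ($S{\left(L,h \right)} = \frac{2}{3} \left(-3\right) = -2$)
$W{\left(c \right)} = -5 + c^{2}$
$\frac{W{\left(-195 \right)}}{-6166} + \frac{m{\left(131 \right)}}{\left(26 S{\left(-2,-1 \right)} + 82\right) \frac{1}{10481}} = \frac{-5 + \left(-195\right)^{2}}{-6166} + \frac{51}{\left(26 \left(-2\right) + 82\right) \frac{1}{10481}} = \left(-5 + 38025\right) \left(- \frac{1}{6166}\right) + \frac{51}{\left(-52 + 82\right) \frac{1}{10481}} = 38020 \left(- \frac{1}{6166}\right) + \frac{51}{30 \cdot \frac{1}{10481}} = - \frac{19010}{3083} + \frac{51}{\frac{30}{10481}} = - \frac{19010}{3083} + 51 \cdot \frac{10481}{30} = - \frac{19010}{3083} + \frac{178177}{10} = \frac{549129591}{30830}$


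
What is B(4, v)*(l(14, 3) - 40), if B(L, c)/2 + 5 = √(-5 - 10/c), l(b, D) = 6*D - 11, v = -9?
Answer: 330 - 22*I*√35 ≈ 330.0 - 130.15*I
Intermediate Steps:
l(b, D) = -11 + 6*D
B(L, c) = -10 + 2*√(-5 - 10/c)
B(4, v)*(l(14, 3) - 40) = (-10 + 2*√5*√((-2 - 1*(-9))/(-9)))*((-11 + 6*3) - 40) = (-10 + 2*√5*√(-(-2 + 9)/9))*((-11 + 18) - 40) = (-10 + 2*√5*√(-⅑*7))*(7 - 40) = (-10 + 2*√5*√(-7/9))*(-33) = (-10 + 2*√5*(I*√7/3))*(-33) = (-10 + 2*I*√35/3)*(-33) = 330 - 22*I*√35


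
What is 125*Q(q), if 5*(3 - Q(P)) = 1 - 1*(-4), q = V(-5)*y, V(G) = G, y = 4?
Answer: 250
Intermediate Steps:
q = -20 (q = -5*4 = -20)
Q(P) = 2 (Q(P) = 3 - (1 - 1*(-4))/5 = 3 - (1 + 4)/5 = 3 - ⅕*5 = 3 - 1 = 2)
125*Q(q) = 125*2 = 250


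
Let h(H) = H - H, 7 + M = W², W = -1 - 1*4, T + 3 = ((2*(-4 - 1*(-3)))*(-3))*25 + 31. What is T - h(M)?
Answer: 178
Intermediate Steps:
T = 178 (T = -3 + (((2*(-4 - 1*(-3)))*(-3))*25 + 31) = -3 + (((2*(-4 + 3))*(-3))*25 + 31) = -3 + (((2*(-1))*(-3))*25 + 31) = -3 + (-2*(-3)*25 + 31) = -3 + (6*25 + 31) = -3 + (150 + 31) = -3 + 181 = 178)
W = -5 (W = -1 - 4 = -5)
M = 18 (M = -7 + (-5)² = -7 + 25 = 18)
h(H) = 0
T - h(M) = 178 - 1*0 = 178 + 0 = 178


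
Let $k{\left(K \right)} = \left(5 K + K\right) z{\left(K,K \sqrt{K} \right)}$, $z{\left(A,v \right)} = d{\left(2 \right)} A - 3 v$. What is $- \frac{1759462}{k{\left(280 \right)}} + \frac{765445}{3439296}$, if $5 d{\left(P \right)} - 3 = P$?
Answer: $\frac{169839261877}{758063829600} + \frac{879731 \sqrt{70}}{98744800} \approx 0.29858$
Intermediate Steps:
$d{\left(P \right)} = \frac{3}{5} + \frac{P}{5}$
$z{\left(A,v \right)} = A - 3 v$ ($z{\left(A,v \right)} = \left(\frac{3}{5} + \frac{1}{5} \cdot 2\right) A - 3 v = \left(\frac{3}{5} + \frac{2}{5}\right) A - 3 v = 1 A - 3 v = A - 3 v$)
$k{\left(K \right)} = 6 K \left(K - 3 K^{\frac{3}{2}}\right)$ ($k{\left(K \right)} = \left(5 K + K\right) \left(K - 3 K \sqrt{K}\right) = 6 K \left(K - 3 K^{\frac{3}{2}}\right)$)
$- \frac{1759462}{k{\left(280 \right)}} + \frac{765445}{3439296} = - \frac{1759462}{- 18 \cdot 280^{\frac{5}{2}} + 6 \cdot 280^{2}} + \frac{765445}{3439296} = - \frac{1759462}{- 18 \cdot 156800 \sqrt{70} + 6 \cdot 78400} + 765445 \cdot \frac{1}{3439296} = - \frac{1759462}{- 2822400 \sqrt{70} + 470400} + \frac{765445}{3439296} = - \frac{1759462}{470400 - 2822400 \sqrt{70}} + \frac{765445}{3439296} = \frac{765445}{3439296} - \frac{1759462}{470400 - 2822400 \sqrt{70}}$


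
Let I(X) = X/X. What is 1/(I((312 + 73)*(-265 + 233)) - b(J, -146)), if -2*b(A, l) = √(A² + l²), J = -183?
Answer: -4/54801 + 2*√54805/54801 ≈ 0.0084708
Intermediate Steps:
b(A, l) = -√(A² + l²)/2
I(X) = 1
1/(I((312 + 73)*(-265 + 233)) - b(J, -146)) = 1/(1 - (-1)*√((-183)² + (-146)²)/2) = 1/(1 - (-1)*√(33489 + 21316)/2) = 1/(1 - (-1)*√54805/2) = 1/(1 + √54805/2)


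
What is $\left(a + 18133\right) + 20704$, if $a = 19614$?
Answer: $58451$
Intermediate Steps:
$\left(a + 18133\right) + 20704 = \left(19614 + 18133\right) + 20704 = 37747 + 20704 = 58451$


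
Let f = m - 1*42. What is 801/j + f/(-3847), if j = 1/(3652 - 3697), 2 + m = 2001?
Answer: -138667072/3847 ≈ -36046.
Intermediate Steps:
m = 1999 (m = -2 + 2001 = 1999)
j = -1/45 (j = 1/(-45) = -1/45 ≈ -0.022222)
f = 1957 (f = 1999 - 1*42 = 1999 - 42 = 1957)
801/j + f/(-3847) = 801/(-1/45) + 1957/(-3847) = 801*(-45) + 1957*(-1/3847) = -36045 - 1957/3847 = -138667072/3847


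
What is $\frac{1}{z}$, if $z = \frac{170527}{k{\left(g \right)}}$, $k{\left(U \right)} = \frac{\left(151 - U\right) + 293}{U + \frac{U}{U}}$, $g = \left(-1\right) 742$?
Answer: $- \frac{1186}{126360507} \approx -9.3858 \cdot 10^{-6}$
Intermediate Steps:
$g = -742$
$k{\left(U \right)} = \frac{444 - U}{1 + U}$ ($k{\left(U \right)} = \frac{444 - U}{U + 1} = \frac{444 - U}{1 + U}$)
$z = - \frac{126360507}{1186}$ ($z = \frac{170527}{\frac{1}{1 - 742} \left(444 - -742\right)} = \frac{170527}{\frac{1}{-741} \left(444 + 742\right)} = \frac{170527}{\left(- \frac{1}{741}\right) 1186} = \frac{170527}{- \frac{1186}{741}} = 170527 \left(- \frac{741}{1186}\right) = - \frac{126360507}{1186} \approx -1.0654 \cdot 10^{5}$)
$\frac{1}{z} = \frac{1}{- \frac{126360507}{1186}} = - \frac{1186}{126360507}$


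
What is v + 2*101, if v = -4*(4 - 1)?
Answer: 190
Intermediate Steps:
v = -12 (v = -4*3 = -12)
v + 2*101 = -12 + 2*101 = -12 + 202 = 190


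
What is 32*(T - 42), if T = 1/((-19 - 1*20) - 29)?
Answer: -22856/17 ≈ -1344.5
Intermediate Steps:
T = -1/68 (T = 1/((-19 - 20) - 29) = 1/(-39 - 29) = 1/(-68) = -1/68 ≈ -0.014706)
32*(T - 42) = 32*(-1/68 - 42) = 32*(-2857/68) = -22856/17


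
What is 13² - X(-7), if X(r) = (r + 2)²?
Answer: 144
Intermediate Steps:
X(r) = (2 + r)²
13² - X(-7) = 13² - (2 - 7)² = 169 - 1*(-5)² = 169 - 1*25 = 169 - 25 = 144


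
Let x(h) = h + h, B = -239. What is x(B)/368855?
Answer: -478/368855 ≈ -0.0012959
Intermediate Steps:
x(h) = 2*h
x(B)/368855 = (2*(-239))/368855 = -478*1/368855 = -478/368855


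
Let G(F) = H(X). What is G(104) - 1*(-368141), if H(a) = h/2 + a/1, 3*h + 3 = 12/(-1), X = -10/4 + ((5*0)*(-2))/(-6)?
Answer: 368136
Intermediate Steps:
X = -5/2 (X = -10*1/4 + (0*(-2))*(-1/6) = -5/2 + 0*(-1/6) = -5/2 + 0 = -5/2 ≈ -2.5000)
h = -5 (h = -1 + (12/(-1))/3 = -1 + (12*(-1))/3 = -1 + (1/3)*(-12) = -1 - 4 = -5)
H(a) = -5/2 + a (H(a) = -5/2 + a/1 = -5*1/2 + a*1 = -5/2 + a)
G(F) = -5 (G(F) = -5/2 - 5/2 = -5)
G(104) - 1*(-368141) = -5 - 1*(-368141) = -5 + 368141 = 368136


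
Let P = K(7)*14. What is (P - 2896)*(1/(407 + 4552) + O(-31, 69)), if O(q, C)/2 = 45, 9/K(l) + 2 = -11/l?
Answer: -32706562702/123975 ≈ -2.6382e+5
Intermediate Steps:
K(l) = 9/(-2 - 11/l)
O(q, C) = 90 (O(q, C) = 2*45 = 90)
P = -882/25 (P = -9*7/(11 + 2*7)*14 = -9*7/(11 + 14)*14 = -9*7/25*14 = -9*7*1/25*14 = -63/25*14 = -882/25 ≈ -35.280)
(P - 2896)*(1/(407 + 4552) + O(-31, 69)) = (-882/25 - 2896)*(1/(407 + 4552) + 90) = -73282*(1/4959 + 90)/25 = -73282/25*446311/4959 = -32706562702/123975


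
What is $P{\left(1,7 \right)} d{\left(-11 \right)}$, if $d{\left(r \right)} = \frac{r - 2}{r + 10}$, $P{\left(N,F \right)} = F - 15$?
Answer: $-104$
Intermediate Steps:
$P{\left(N,F \right)} = -15 + F$
$d{\left(r \right)} = \frac{-2 + r}{10 + r}$
$P{\left(1,7 \right)} d{\left(-11 \right)} = \left(-15 + 7\right) \frac{-2 - 11}{10 - 11} = - 8 \frac{1}{-1} \left(-13\right) = - 8 \left(\left(-1\right) \left(-13\right)\right) = \left(-8\right) 13 = -104$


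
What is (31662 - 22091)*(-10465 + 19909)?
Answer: 90388524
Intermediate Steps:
(31662 - 22091)*(-10465 + 19909) = 9571*9444 = 90388524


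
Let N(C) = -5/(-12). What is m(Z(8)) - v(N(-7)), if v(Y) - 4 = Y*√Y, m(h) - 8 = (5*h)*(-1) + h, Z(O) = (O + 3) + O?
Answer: -72 - 5*√15/72 ≈ -72.269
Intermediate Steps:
Z(O) = 3 + 2*O (Z(O) = (3 + O) + O = 3 + 2*O)
N(C) = 5/12 (N(C) = -5*(-1/12) = 5/12)
m(h) = 8 - 4*h (m(h) = 8 + ((5*h)*(-1) + h) = 8 + (-5*h + h) = 8 - 4*h)
v(Y) = 4 + Y^(3/2) (v(Y) = 4 + Y*√Y = 4 + Y^(3/2))
m(Z(8)) - v(N(-7)) = (8 - 4*(3 + 2*8)) - (4 + (5/12)^(3/2)) = (8 - 4*(3 + 16)) - (4 + 5*√15/72) = (8 - 4*19) + (-4 - 5*√15/72) = (8 - 76) + (-4 - 5*√15/72) = -68 + (-4 - 5*√15/72) = -72 - 5*√15/72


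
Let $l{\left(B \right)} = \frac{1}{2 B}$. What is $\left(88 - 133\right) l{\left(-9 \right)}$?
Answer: $\frac{5}{2} \approx 2.5$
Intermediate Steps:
$l{\left(B \right)} = \frac{1}{2 B}$
$\left(88 - 133\right) l{\left(-9 \right)} = \left(88 - 133\right) \frac{1}{2 \left(-9\right)} = - 45 \cdot \frac{1}{2} \left(- \frac{1}{9}\right) = \left(-45\right) \left(- \frac{1}{18}\right) = \frac{5}{2}$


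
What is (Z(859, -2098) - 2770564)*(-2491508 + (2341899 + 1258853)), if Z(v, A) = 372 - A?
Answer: -3070491660936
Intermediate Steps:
(Z(859, -2098) - 2770564)*(-2491508 + (2341899 + 1258853)) = ((372 - 1*(-2098)) - 2770564)*(-2491508 + (2341899 + 1258853)) = ((372 + 2098) - 2770564)*(-2491508 + 3600752) = (2470 - 2770564)*1109244 = -2768094*1109244 = -3070491660936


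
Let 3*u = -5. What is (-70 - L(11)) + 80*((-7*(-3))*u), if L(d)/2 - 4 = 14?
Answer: -2906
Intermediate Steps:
u = -5/3 (u = (1/3)*(-5) = -5/3 ≈ -1.6667)
L(d) = 36 (L(d) = 8 + 2*14 = 8 + 28 = 36)
(-70 - L(11)) + 80*((-7*(-3))*u) = (-70 - 1*36) + 80*(-7*(-3)*(-5/3)) = (-70 - 36) + 80*(21*(-5/3)) = -106 + 80*(-35) = -106 - 2800 = -2906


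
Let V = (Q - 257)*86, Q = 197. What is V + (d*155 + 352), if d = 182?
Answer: 23402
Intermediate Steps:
V = -5160 (V = (197 - 257)*86 = -60*86 = -5160)
V + (d*155 + 352) = -5160 + (182*155 + 352) = -5160 + (28210 + 352) = -5160 + 28562 = 23402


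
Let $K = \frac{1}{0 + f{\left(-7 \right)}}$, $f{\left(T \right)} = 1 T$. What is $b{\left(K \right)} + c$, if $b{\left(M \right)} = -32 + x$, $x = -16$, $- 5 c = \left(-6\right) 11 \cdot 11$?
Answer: $\frac{486}{5} \approx 97.2$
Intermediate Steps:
$f{\left(T \right)} = T$
$c = \frac{726}{5}$ ($c = - \frac{\left(-6\right) 11 \cdot 11}{5} = - \frac{\left(-66\right) 11}{5} = \left(- \frac{1}{5}\right) \left(-726\right) = \frac{726}{5} \approx 145.2$)
$K = - \frac{1}{7}$ ($K = \frac{1}{0 - 7} = \frac{1}{-7} = - \frac{1}{7} \approx -0.14286$)
$b{\left(M \right)} = -48$ ($b{\left(M \right)} = -32 - 16 = -48$)
$b{\left(K \right)} + c = -48 + \frac{726}{5} = \frac{486}{5}$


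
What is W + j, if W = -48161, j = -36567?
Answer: -84728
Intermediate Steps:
W + j = -48161 - 36567 = -84728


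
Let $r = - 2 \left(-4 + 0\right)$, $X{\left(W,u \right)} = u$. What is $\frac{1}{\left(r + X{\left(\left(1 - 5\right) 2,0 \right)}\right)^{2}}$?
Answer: $\frac{1}{64} \approx 0.015625$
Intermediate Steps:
$r = 8$ ($r = \left(-2\right) \left(-4\right) = 8$)
$\frac{1}{\left(r + X{\left(\left(1 - 5\right) 2,0 \right)}\right)^{2}} = \frac{1}{\left(8 + 0\right)^{2}} = \frac{1}{8^{2}} = \frac{1}{64}$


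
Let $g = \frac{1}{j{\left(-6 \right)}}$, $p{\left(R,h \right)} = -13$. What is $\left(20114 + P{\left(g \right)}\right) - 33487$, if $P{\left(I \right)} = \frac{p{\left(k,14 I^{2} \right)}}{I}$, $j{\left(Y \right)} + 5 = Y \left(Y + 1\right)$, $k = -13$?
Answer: $-13698$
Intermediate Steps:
$j{\left(Y \right)} = -5 + Y \left(1 + Y\right)$ ($j{\left(Y \right)} = -5 + Y \left(Y + 1\right) = -5 + Y \left(1 + Y\right)$)
$g = \frac{1}{25}$ ($g = \frac{1}{-5 - 6 + \left(-6\right)^{2}} = \frac{1}{-5 - 6 + 36} = \frac{1}{25} \approx 0.04$)
$P{\left(I \right)} = - \frac{13}{I}$
$\left(20114 + P{\left(g \right)}\right) - 33487 = \left(20114 - 13 \frac{1}{\frac{1}{25}}\right) - 33487 = \left(20114 - 325\right) - 33487 = 19789 - 33487 = -13698$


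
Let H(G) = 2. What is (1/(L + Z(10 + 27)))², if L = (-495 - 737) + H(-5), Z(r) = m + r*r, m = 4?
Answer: 1/20449 ≈ 4.8902e-5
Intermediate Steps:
Z(r) = 4 + r² (Z(r) = 4 + r*r = 4 + r²)
L = -1230 (L = (-495 - 737) + 2 = -1232 + 2 = -1230)
(1/(L + Z(10 + 27)))² = (1/(-1230 + (4 + (10 + 27)²)))² = (1/(-1230 + (4 + 37²)))² = (1/(-1230 + (4 + 1369)))² = (1/(-1230 + 1373))² = (1/143)² = 1/20449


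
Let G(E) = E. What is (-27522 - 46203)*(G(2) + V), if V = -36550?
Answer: 2694501300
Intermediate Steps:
(-27522 - 46203)*(G(2) + V) = (-27522 - 46203)*(2 - 36550) = -73725*(-36548) = 2694501300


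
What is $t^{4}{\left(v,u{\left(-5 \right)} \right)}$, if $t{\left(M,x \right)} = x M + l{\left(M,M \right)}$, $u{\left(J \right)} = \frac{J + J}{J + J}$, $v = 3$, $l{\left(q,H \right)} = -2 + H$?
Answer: $256$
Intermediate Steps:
$u{\left(J \right)} = 1$ ($u{\left(J \right)} = \frac{2 J}{2 J} = 2 J \frac{1}{2 J} = 1$)
$t{\left(M,x \right)} = -2 + M + M x$ ($t{\left(M,x \right)} = x M + \left(-2 + M\right) = M x + \left(-2 + M\right) = -2 + M + M x$)
$t^{4}{\left(v,u{\left(-5 \right)} \right)} = \left(-2 + 3 + 3 \cdot 1\right)^{4} = \left(-2 + 3 + 3\right)^{4} = 4^{4} = 256$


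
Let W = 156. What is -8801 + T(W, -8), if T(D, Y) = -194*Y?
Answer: -7249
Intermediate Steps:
-8801 + T(W, -8) = -8801 - 194*(-8) = -8801 + 1552 = -7249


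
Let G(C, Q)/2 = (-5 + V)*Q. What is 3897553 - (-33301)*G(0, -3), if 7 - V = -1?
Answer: 3298135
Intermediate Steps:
V = 8 (V = 7 - 1*(-1) = 7 + 1 = 8)
G(C, Q) = 6*Q (G(C, Q) = 2*((-5 + 8)*Q) = 2*(3*Q) = 6*Q)
3897553 - (-33301)*G(0, -3) = 3897553 - (-33301)*6*(-3) = 3897553 - (-33301)*(-18) = 3897553 - 1*599418 = 3897553 - 599418 = 3298135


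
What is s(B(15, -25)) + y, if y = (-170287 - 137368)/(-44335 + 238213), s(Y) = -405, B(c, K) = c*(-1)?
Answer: -78828245/193878 ≈ -406.59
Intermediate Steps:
B(c, K) = -c
y = -307655/193878 ≈ -1.5868
s(B(15, -25)) + y = -405 - 307655/193878 = -78828245/193878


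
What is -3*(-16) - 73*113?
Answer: -8201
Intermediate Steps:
-3*(-16) - 73*113 = 48 - 8249 = -8201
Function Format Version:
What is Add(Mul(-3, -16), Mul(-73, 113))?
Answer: -8201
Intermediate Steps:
Add(Mul(-3, -16), Mul(-73, 113)) = Add(48, -8249) = -8201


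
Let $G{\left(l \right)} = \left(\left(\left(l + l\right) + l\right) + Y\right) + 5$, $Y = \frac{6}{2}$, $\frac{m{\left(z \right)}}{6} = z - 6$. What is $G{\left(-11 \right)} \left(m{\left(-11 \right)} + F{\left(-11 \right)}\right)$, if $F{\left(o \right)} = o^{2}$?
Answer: $-475$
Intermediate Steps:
$m{\left(z \right)} = -36 + 6 z$ ($m{\left(z \right)} = 6 \left(z - 6\right) = 6 \left(-6 + z\right) = -36 + 6 z$)
$Y = 3$ ($Y = 6 \cdot \frac{1}{2} = 3$)
$G{\left(l \right)} = 8 + 3 l$ ($G{\left(l \right)} = \left(\left(\left(l + l\right) + l\right) + 3\right) + 5 = \left(\left(2 l + l\right) + 3\right) + 5 = \left(3 l + 3\right) + 5 = \left(3 + 3 l\right) + 5 = 8 + 3 l$)
$G{\left(-11 \right)} \left(m{\left(-11 \right)} + F{\left(-11 \right)}\right) = \left(8 + 3 \left(-11\right)\right) \left(\left(-36 + 6 \left(-11\right)\right) + \left(-11\right)^{2}\right) = \left(8 - 33\right) \left(\left(-36 - 66\right) + 121\right) = - 25 \left(-102 + 121\right) = \left(-25\right) 19 = -475$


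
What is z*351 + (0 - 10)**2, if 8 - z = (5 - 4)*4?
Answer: 1504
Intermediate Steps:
z = 4 (z = 8 - (5 - 4)*4 = 8 - 4 = 4)
z*351 + (0 - 10)**2 = 4*351 + (0 - 10)**2 = 1404 + (-10)**2 = 1404 + 100 = 1504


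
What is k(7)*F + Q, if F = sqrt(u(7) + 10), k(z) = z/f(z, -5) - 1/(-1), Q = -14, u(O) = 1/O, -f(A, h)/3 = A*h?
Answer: -14 + 16*sqrt(497)/105 ≈ -10.603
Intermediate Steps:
f(A, h) = -3*A*h
k(z) = 16/15 (k(z) = z/((-3*z*(-5))) - 1/(-1) = z/((15*z)) - 1*(-1) = z*(1/(15*z)) + 1 = 1/15 + 1 = 16/15)
F = sqrt(497)/7 (F = sqrt(1/7 + 10) = sqrt(71/7) = sqrt(497)/7 ≈ 3.1848)
k(7)*F + Q = 16*(sqrt(497)/7)/15 - 14 = 16*sqrt(497)/105 - 14 = -14 + 16*sqrt(497)/105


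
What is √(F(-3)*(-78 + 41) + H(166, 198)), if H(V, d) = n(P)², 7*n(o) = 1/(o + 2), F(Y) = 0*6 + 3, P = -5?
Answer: 5*I*√1958/21 ≈ 10.536*I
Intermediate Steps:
F(Y) = 3 (F(Y) = 0 + 3 = 3)
n(o) = 1/(7*(2 + o)) (n(o) = 1/(7*(o + 2)) = 1/(7*(2 + o)))
H(V, d) = 1/441 (H(V, d) = (1/(7*(2 - 5)))² = ((⅐)/(-3))² = ((⅐)*(-⅓))² = (-1/21)² = 1/441)
√(F(-3)*(-78 + 41) + H(166, 198)) = √(3*(-78 + 41) + 1/441) = √(3*(-37) + 1/441) = √(-111 + 1/441) = √(-48950/441) = 5*I*√1958/21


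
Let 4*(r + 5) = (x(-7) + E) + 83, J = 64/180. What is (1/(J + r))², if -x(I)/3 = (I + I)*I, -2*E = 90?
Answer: 2025/9541921 ≈ 0.00021222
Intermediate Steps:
E = -45 (E = -½*90 = -45)
x(I) = -6*I² (x(I) = -3*(I + I)*I = -3*2*I*I = -6*I²)
J = 16/45 (J = 64*(1/180) = 16/45 ≈ 0.35556)
r = -69 (r = -5 + ((-6*(-7)² - 45) + 83)/4 = -5 + ((-6*49 - 45) + 83)/4 = -5 + ((-294 - 45) + 83)/4 = -5 + (-339 + 83)/4 = -5 + (¼)*(-256) = -5 - 64 = -69)
(1/(J + r))² = (1/(16/45 - 69))² = (1/(-3089/45))² = (-45/3089)² = 2025/9541921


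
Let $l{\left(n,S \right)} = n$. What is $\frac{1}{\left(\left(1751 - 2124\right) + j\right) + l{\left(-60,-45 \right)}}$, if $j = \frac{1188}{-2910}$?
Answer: $- \frac{485}{210203} \approx -0.0023073$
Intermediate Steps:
$j = - \frac{198}{485}$ ($j = 1188 \left(- \frac{1}{2910}\right) = - \frac{198}{485} \approx -0.40825$)
$\frac{1}{\left(\left(1751 - 2124\right) + j\right) + l{\left(-60,-45 \right)}} = \frac{1}{\left(\left(1751 - 2124\right) - \frac{198}{485}\right) - 60} = \frac{1}{\left(-373 - \frac{198}{485}\right) - 60} = \frac{1}{- \frac{181103}{485} - 60} = \frac{1}{- \frac{210203}{485}} = - \frac{485}{210203}$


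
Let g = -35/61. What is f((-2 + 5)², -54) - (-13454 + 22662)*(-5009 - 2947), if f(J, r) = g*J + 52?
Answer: 4468792585/61 ≈ 7.3259e+7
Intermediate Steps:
g = -35/61 (g = -35*1/61 = -35/61 ≈ -0.57377)
f(J, r) = 52 - 35*J/61 (f(J, r) = -35*J/61 + 52 = 52 - 35*J/61)
f((-2 + 5)², -54) - (-13454 + 22662)*(-5009 - 2947) = (52 - 35*(-2 + 5)²/61) - (-13454 + 22662)*(-5009 - 2947) = (52 - 35/61*3²) - 9208*(-7956) = (52 - 35/61*9) - 1*(-73258848) = (52 - 315/61) + 73258848 = 2857/61 + 73258848 = 4468792585/61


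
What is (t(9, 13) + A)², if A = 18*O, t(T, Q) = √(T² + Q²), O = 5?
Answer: 8350 + 900*√10 ≈ 11196.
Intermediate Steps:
t(T, Q) = √(Q² + T²)
A = 90 (A = 18*5 = 90)
(t(9, 13) + A)² = (√(13² + 9²) + 90)² = (√(169 + 81) + 90)² = (√250 + 90)² = (5*√10 + 90)² = (90 + 5*√10)²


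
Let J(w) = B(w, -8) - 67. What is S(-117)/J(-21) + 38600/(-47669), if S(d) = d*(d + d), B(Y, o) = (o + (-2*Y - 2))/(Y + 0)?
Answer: -27462264922/68595691 ≈ -400.35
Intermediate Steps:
B(Y, o) = (-2 + o - 2*Y)/Y (B(Y, o) = (o + (-2 - 2*Y))/Y = (-2 + o - 2*Y)/Y)
S(d) = 2*d² (S(d) = d*(2*d) = 2*d²)
J(w) = -67 + (-10 - 2*w)/w (J(w) = (-2 - 8 - 2*w)/w - 67 = (-10 - 2*w)/w - 67 = -67 + (-10 - 2*w)/w)
S(-117)/J(-21) + 38600/(-47669) = (2*(-117)²)/(-69 - 10/(-21)) + 38600/(-47669) = (2*13689)/(-69 - 10*(-1/21)) + 38600*(-1/47669) = 27378/(-69 + 10/21) - 38600/47669 = 27378/(-1439/21) - 38600/47669 = 27378*(-21/1439) - 38600/47669 = -574938/1439 - 38600/47669 = -27462264922/68595691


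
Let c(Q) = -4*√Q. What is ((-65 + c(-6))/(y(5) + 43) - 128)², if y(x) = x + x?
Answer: 46908705/2809 + 54792*I*√6/2809 ≈ 16699.0 + 47.779*I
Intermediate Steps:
y(x) = 2*x
((-65 + c(-6))/(y(5) + 43) - 128)² = ((-65 - 4*I*√6)/(2*5 + 43) - 128)² = ((-65 - 4*I*√6)/(10 + 43) - 128)² = ((-65 - 4*I*√6)/53 - 128)² = ((-65 - 4*I*√6)*(1/53) - 128)² = ((-65/53 - 4*I*√6/53) - 128)² = (-6849/53 - 4*I*√6/53)²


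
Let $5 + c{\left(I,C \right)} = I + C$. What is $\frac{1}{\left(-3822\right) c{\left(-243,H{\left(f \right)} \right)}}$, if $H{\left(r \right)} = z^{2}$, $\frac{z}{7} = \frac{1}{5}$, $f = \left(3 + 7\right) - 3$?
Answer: $\frac{25}{23509122} \approx 1.0634 \cdot 10^{-6}$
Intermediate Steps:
$f = 7$ ($f = 10 - 3 = 7$)
$z = \frac{7}{5} \approx 1.4$
$H{\left(r \right)} = \frac{49}{25}$ ($H{\left(r \right)} = \left(\frac{7}{5}\right)^{2} = \frac{49}{25}$)
$c{\left(I,C \right)} = -5 + C + I$ ($c{\left(I,C \right)} = -5 + \left(I + C\right) = -5 + \left(C + I\right) = -5 + C + I$)
$\frac{1}{\left(-3822\right) c{\left(-243,H{\left(f \right)} \right)}} = \frac{1}{\left(-3822\right) \left(-5 + \frac{49}{25} - 243\right)} = - \frac{1}{3822 \left(- \frac{6151}{25}\right)} = \left(- \frac{1}{3822}\right) \left(- \frac{25}{6151}\right) = \frac{25}{23509122}$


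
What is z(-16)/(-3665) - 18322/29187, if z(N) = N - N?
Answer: -18322/29187 ≈ -0.62775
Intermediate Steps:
z(N) = 0
z(-16)/(-3665) - 18322/29187 = 0/(-3665) - 18322/29187 = 0*(-1/3665) - 18322*1/29187 = 0 - 18322/29187 = -18322/29187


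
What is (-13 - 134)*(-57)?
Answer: 8379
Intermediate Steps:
(-13 - 134)*(-57) = -147*(-57) = 8379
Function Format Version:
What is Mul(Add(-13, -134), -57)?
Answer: 8379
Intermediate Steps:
Mul(Add(-13, -134), -57) = Mul(-147, -57) = 8379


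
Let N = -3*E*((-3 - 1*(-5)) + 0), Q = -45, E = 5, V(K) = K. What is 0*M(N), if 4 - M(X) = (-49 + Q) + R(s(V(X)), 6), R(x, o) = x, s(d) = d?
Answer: 0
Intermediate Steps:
N = -30 (N = -15*((-3 - 1*(-5)) + 0) = -15*((-3 + 5) + 0) = -15*(2 + 0) = -15*2 = -3*10 = -30)
M(X) = 98 - X (M(X) = 4 - ((-49 - 45) + X) = 4 - (-94 + X) = 4 + (94 - X) = 98 - X)
0*M(N) = 0*(98 - 1*(-30)) = 0*(98 + 30) = 0*128 = 0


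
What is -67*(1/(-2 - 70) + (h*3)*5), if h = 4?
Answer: -289373/72 ≈ -4019.1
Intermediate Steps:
-67*(1/(-2 - 70) + (h*3)*5) = -67*(1/(-2 - 70) + (4*3)*5) = -67*(1/(-72) + 12*5) = -67*(-1/72 + 60) = -67*4319/72 = -289373/72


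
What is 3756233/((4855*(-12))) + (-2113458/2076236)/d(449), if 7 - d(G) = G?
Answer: -215434877565601/3341561696070 ≈ -64.471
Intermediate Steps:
d(G) = 7 - G
3756233/((4855*(-12))) + (-2113458/2076236)/d(449) = 3756233/((4855*(-12))) + (-2113458/2076236)/(7 - 1*449) = 3756233/(-58260) + (-2113458*1/2076236)/(7 - 449) = 3756233*(-1/58260) - 1056729/1038118/(-442) = -3756233/58260 - 1056729/1038118*(-1/442) = -3756233/58260 + 1056729/458848156 = -215434877565601/3341561696070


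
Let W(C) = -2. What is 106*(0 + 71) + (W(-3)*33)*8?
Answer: 6998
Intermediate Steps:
106*(0 + 71) + (W(-3)*33)*8 = 106*(0 + 71) - 2*33*8 = 106*71 - 66*8 = 7526 - 528 = 6998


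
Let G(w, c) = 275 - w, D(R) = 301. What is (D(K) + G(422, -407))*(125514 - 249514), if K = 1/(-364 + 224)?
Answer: -19096000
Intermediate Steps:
K = -1/140 (K = 1/(-140) = -1/140 ≈ -0.0071429)
(D(K) + G(422, -407))*(125514 - 249514) = (301 + (275 - 1*422))*(125514 - 249514) = (301 + (275 - 422))*(-124000) = (301 - 147)*(-124000) = 154*(-124000) = -19096000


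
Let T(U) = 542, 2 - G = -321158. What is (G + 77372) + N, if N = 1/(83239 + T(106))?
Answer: 33389409493/83781 ≈ 3.9853e+5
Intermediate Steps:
G = 321160 (G = 2 - 1*(-321158) = 2 + 321158 = 321160)
N = 1/83781 (N = 1/(83239 + 542) = 1/83781 ≈ 1.1936e-5)
(G + 77372) + N = (321160 + 77372) + 1/83781 = 398532 + 1/83781 = 33389409493/83781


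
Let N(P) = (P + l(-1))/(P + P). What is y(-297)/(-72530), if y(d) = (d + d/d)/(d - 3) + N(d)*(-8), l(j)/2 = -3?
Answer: 3829/89755875 ≈ 4.2660e-5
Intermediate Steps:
l(j) = -6 (l(j) = 2*(-3) = -6)
N(P) = (-6 + P)/(2*P) (N(P) = (P - 6)/(P + P) = (-6 + P)/((2*P)) = (-6 + P)*(1/(2*P)) = (-6 + P)/(2*P))
y(d) = (1 + d)/(-3 + d) - 4*(-6 + d)/d (y(d) = (d + d/d)/(d - 3) + ((-6 + d)/(2*d))*(-8) = (d + 1)/(-3 + d) - 4*(-6 + d)/d = (1 + d)/(-3 + d) - 4*(-6 + d)/d)
y(-297)/(-72530) = ((-72 - 3*(-297)² + 37*(-297))/((-297)*(-3 - 297)))/(-72530) = -1/297*(-72 - 3*88209 - 10989)/(-300)*(-1/72530) = -1/297*(-1/300)*(-72 - 264627 - 10989)*(-1/72530) = -1/297*(-1/300)*(-275688)*(-1/72530) = -7658/2475*(-1/72530) = 3829/89755875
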